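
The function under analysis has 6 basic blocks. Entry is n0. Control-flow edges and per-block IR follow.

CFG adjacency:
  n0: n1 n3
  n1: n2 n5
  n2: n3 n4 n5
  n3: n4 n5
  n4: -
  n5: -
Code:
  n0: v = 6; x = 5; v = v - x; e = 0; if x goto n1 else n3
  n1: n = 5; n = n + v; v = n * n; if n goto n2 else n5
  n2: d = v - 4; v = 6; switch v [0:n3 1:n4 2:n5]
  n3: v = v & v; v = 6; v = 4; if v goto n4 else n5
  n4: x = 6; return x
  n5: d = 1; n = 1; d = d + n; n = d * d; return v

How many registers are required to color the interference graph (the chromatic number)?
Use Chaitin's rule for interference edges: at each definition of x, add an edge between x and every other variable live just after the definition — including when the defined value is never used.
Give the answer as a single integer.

Block summaries:
  n0: def={e,v,x} ue=∅
  n1: def={n,v} ue={v}
  n2: def={d,v} ue={v}
  n3: def={v} ue={v}
  n4: def={x} ue=∅
  n5: def={d,n} ue={v}

Liveness:
  n0 li=∅ lo={v}
  n1 li={v} lo={v}
  n2 li={v} lo={v}
  n3 li={v} lo={v}
  n4 li=∅ lo=∅
  n5 li={v} lo=∅

Conflict graph:
  d — {n,v}
  e — {v,x}
  n — {d,v}
  v — {d,e,n,x}
  x — {e,v}

Colouring:
  {d,n,v} pairwise interfere (3-clique) ⇒ χ ≥ 3
  3-colouring: R0={v}  R1={d,e}  R2={n,x}
  χ = 3

Answer: 3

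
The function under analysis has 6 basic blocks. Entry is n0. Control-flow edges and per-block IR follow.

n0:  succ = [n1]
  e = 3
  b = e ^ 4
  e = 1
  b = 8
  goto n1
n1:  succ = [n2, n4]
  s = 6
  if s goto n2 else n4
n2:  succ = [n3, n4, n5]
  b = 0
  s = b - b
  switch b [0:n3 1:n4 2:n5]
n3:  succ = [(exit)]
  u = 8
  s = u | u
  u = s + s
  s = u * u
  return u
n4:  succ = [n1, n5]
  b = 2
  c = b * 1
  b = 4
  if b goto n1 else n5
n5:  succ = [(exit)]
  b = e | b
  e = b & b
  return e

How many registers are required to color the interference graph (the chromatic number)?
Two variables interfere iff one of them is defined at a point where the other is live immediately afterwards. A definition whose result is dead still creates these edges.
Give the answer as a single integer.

def/use:
  n0 def {b,e} use ∅
  n1 def {s} use ∅
  n2 def {b,s} use ∅
  n3 def {s,u} use ∅
  n4 def {b,c} use ∅
  n5 def {b,e} use {b,e}

Backward fixpoint:
  n0 li=∅ lo={e}
  n1 li={e} lo={e}
  n2 li={e} lo={b,e}
  n3 li=∅ lo=∅
  n4 li={e} lo={b,e}
  n5 li={b,e} lo=∅

Interfere edges:
  b: {e,s}
  c: {e}
  e: {b,c,s}
  s: {b,e,u}
  u: {s}

Colouring:
  lower bound: {b,e,s} mutually conflict ⇒ χ ≥ 3
  assign b→R2 c→R1 e→R0 s→R1 u→R0 — no edge inside a register ⇒ χ ≤ 3
  χ = 3

Answer: 3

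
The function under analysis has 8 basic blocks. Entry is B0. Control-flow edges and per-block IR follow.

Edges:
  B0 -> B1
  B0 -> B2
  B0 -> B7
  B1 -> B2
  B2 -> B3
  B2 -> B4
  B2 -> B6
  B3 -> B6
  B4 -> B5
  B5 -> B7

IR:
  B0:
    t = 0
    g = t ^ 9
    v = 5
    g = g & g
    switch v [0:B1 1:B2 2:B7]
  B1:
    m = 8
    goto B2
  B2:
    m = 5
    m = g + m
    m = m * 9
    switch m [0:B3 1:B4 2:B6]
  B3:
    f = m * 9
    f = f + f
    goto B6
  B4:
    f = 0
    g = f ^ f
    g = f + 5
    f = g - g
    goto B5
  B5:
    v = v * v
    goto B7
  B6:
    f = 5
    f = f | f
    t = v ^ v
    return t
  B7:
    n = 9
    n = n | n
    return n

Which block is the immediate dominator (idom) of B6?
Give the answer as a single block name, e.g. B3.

idom tree: B1←B0 B2←B0 B3←B2 B4←B2 B5←B4 B6←B2 B7←B0
Dom at joins:
  B2: preds {B0,B1}: {B0} ∩ {B0,B1} = {B0}; idom=B0
  B6: preds {B2,B3}: {B0,B2} ∩ {B0,B2,B3} = {B0,B2}; idom=B2
  B7: preds {B0,B5}: {B0} ∩ {B0,B2,B4,B5} = {B0}; idom=B0

idom(B6) = B2

Answer: B2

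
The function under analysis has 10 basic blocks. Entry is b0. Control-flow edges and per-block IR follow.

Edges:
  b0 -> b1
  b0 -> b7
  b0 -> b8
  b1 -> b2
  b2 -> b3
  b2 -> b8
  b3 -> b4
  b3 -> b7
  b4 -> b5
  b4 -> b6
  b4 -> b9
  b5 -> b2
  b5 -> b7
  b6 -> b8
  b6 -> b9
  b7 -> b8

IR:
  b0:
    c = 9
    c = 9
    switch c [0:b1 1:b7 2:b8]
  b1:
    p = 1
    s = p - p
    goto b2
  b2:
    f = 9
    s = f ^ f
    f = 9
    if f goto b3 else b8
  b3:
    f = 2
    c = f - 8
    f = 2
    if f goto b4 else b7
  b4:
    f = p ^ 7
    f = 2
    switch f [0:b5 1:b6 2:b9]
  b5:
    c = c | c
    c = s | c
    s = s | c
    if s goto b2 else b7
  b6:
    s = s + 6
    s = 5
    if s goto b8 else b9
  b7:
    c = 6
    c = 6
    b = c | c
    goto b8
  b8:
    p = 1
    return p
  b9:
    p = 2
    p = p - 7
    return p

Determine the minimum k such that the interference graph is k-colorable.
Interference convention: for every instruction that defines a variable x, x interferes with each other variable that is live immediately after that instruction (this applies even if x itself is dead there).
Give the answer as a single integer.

Answer: 4

Working:
def/use:
  b0 def {c} use ∅
  b1 def {p,s} use ∅
  b2 def {f,s} use ∅
  b3 def {c,f} use ∅
  b4 def {f} use {p}
  b5 def {c,s} use {c,s}
  b6 def {s} use {s}
  b7 def {b,c} use ∅
  b8 def {p} use ∅
  b9 def {p} use ∅

Live sets:
  b0 li=∅ lo=∅
  b1 li=∅ lo={p}
  b2 li={p} lo={p,s}
  b3 li={p,s} lo={c,p,s}
  b4 li={c,p,s} lo={c,p,s}
  b5 li={c,p,s} lo={p}
  b6 li={s} lo=∅
  b7 li=∅ lo=∅
  b8 li=∅ lo=∅
  b9 li=∅ lo=∅

Interference:
  b: ∅
  c: {f,p,s}
  f: {c,p,s}
  p: {c,f,s}
  s: {c,f,p}

Chromatic number:
  lower bound: {c,f,p,s} mutually conflict ⇒ χ ≥ 4
  assign b→c0 c→c0 f→c1 p→c2 s→c3 — no edge inside a register ⇒ χ ≤ 4
  χ = 4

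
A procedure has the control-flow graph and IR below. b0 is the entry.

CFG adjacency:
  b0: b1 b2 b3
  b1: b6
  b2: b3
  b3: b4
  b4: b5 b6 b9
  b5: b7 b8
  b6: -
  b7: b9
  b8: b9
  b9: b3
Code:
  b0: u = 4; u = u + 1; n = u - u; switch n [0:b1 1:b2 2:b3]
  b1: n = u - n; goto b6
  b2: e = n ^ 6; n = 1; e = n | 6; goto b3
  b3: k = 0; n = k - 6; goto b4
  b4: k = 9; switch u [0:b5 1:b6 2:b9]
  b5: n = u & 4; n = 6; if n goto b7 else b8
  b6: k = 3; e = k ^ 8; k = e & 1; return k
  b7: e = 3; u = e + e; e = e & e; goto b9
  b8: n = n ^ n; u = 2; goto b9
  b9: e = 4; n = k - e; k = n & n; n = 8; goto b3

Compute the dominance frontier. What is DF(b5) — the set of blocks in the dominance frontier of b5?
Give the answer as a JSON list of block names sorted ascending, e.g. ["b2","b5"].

idom tree: b1←b0 b2←b0 b3←b0 b4←b3 b5←b4 b6←b0 b7←b5 b8←b5 b9←b4
Join-block Dom:
  b3: preds {b0,b2,b9}: {b0} ∩ {b0,b2} ∩ {b0,b3,b4,b9} = {b0}; idom=b0
  b6: preds {b1,b4}: {b0,b1} ∩ {b0,b3,b4} = {b0}; idom=b0
  b9: preds {b4,b7,b8}: {b0,b3,b4} ∩ {b0,b3,b4,b5,b7} ∩ {b0,b3,b4,b5,b8} = {b0,b3,b4}; idom=b4

Frontier:
  join b3 pred b0: · stop@b0
  join b3 pred b2: b2 stop@b0
  join b3 pred b9: b9→b4→b3 stop@b0
  join b6 pred b1: b1 stop@b0
  join b6 pred b4: b4→b3 stop@b0
  join b9 pred b4: · stop@b4
  join b9 pred b7: b7→b5 stop@b4
  join b9 pred b8: b8→b5 stop@b4
  b0: DF=∅
  b1: DF={b6}
  b2: DF={b3}
  b3: DF={b3,b6}
  b4: DF={b3,b6}
  b5: DF={b9}
  b6: DF=∅
  b7: DF={b9}
  b8: DF={b9}
  b9: DF={b3}

DF(b5) = ["b9"]

Answer: ["b9"]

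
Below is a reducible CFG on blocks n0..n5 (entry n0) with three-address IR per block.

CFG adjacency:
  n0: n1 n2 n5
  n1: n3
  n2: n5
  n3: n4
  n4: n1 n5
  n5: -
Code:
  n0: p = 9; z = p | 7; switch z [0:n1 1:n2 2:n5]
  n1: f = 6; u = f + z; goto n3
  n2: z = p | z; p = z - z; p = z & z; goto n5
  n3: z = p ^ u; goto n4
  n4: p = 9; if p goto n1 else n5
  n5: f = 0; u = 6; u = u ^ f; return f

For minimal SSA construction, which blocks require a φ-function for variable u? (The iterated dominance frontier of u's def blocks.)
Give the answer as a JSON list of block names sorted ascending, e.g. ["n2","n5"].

idom tree: n1←n0 n2←n0 n3←n1 n4←n3 n5←n0
Dom at joins:
  n1: preds {n0,n4}: {n0} ∩ {n0,n1,n3,n4} = {n0}; idom=n0
  n5: preds {n0,n2,n4}: {n0} ∩ {n0,n2} ∩ {n0,n1,n3,n4} = {n0}; idom=n0

DF walk-up:
  n1←n0: walk · to n0
  n1←n4: walk n4→n3→n1 to n0
  n5←n0: walk · to n0
  n5←n2: walk n2 to n0
  n5←n4: walk n4→n3→n1 to n0
  DF(n0)=∅
  DF(n1)={n1,n5}
  DF(n2)={n5}
  DF(n3)={n1,n5}
  DF(n4)={n1,n5}
  DF(n5)=∅

φ for u: defs {n1,n5}
  DF⁺ = {n1,n5}

Answer: ["n1", "n5"]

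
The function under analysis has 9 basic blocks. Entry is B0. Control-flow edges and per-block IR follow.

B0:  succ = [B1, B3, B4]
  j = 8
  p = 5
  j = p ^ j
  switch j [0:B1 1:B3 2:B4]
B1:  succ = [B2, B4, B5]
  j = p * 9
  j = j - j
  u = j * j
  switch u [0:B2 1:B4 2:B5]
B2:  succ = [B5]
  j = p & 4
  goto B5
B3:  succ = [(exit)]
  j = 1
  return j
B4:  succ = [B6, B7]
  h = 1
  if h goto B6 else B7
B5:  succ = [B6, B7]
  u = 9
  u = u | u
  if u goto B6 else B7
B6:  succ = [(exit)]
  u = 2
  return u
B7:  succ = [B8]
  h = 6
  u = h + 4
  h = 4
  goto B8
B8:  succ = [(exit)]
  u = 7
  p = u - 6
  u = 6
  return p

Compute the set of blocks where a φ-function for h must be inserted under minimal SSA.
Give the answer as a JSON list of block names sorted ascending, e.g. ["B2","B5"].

idom tree: B1←B0 B2←B1 B3←B0 B4←B0 B5←B1 B6←B0 B7←B0 B8←B7
Dom∩ at merges:
  B4: preds {B0,B1}: {B0} ∩ {B0,B1} = {B0}; idom=B0
  B5: preds {B1,B2}: {B0,B1} ∩ {B0,B1,B2} = {B0,B1}; idom=B1
  B6: preds {B4,B5}: {B0,B4} ∩ {B0,B1,B5} = {B0}; idom=B0
  B7: preds {B4,B5}: {B0,B4} ∩ {B0,B1,B5} = {B0}; idom=B0

DF derivation:
  B4←B0: walk · to B0
  B4←B1: walk B1 to B0
  B5←B1: walk · to B1
  B5←B2: walk B2 to B1
  B6←B4: walk B4 to B0
  B6←B5: walk B5→B1 to B0
  B7←B4: walk B4 to B0
  B7←B5: walk B5→B1 to B0
  B0: DF=∅
  B1: DF={B4,B6,B7}
  B2: DF={B5}
  B3: DF=∅
  B4: DF={B6,B7}
  B5: DF={B6,B7}
  B6: DF=∅
  B7: DF=∅
  B8: DF=∅

φ for h: defs {B4,B7}
  DF⁺ = {B6,B7}

Answer: ["B6", "B7"]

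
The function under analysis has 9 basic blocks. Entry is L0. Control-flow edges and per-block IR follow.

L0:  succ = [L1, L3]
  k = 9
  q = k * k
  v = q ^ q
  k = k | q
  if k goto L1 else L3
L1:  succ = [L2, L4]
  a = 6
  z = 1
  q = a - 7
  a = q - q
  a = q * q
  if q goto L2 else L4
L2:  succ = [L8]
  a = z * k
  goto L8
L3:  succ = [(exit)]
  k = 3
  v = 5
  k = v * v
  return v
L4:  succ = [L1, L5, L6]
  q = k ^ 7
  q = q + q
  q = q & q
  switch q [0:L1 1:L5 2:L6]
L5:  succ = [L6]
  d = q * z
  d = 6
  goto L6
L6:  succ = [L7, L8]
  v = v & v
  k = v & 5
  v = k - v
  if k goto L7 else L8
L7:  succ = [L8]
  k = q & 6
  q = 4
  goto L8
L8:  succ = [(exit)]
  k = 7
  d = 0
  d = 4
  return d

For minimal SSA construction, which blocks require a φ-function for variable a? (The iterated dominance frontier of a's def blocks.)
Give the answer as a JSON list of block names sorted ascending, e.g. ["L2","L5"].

Answer: ["L1", "L8"]

Working:
idom tree: L1←L0 L2←L1 L3←L0 L4←L1 L5←L4 L6←L4 L7←L6 L8←L1
Join-block Dom:
  L1: preds {L0,L4}: {L0} ∩ {L0,L1,L4} = {L0}; idom=L0
  L6: preds {L4,L5}: {L0,L1,L4} ∩ {L0,L1,L4,L5} = {L0,L1,L4}; idom=L4
  L8: preds {L2,L6,L7}: {L0,L1,L2} ∩ {L0,L1,L4,L6} ∩ {L0,L1,L4,L6,L7} = {L0,L1}; idom=L1

Frontier:
  L1←L0: walk · to L0
  L1←L4: walk L4→L1 to L0
  L6←L4: walk · to L4
  L6←L5: walk L5 to L4
  L8←L2: walk L2 to L1
  L8←L6: walk L6→L4 to L1
  L8←L7: walk L7→L6→L4 to L1
  L0: DF=∅
  L1: DF={L1}
  L2: DF={L8}
  L3: DF=∅
  L4: DF={L1,L8}
  L5: DF={L6}
  L6: DF={L8}
  L7: DF={L8}
  L8: DF=∅

φ for a: defs {L1,L2}
  DF⁺ = {L1,L8}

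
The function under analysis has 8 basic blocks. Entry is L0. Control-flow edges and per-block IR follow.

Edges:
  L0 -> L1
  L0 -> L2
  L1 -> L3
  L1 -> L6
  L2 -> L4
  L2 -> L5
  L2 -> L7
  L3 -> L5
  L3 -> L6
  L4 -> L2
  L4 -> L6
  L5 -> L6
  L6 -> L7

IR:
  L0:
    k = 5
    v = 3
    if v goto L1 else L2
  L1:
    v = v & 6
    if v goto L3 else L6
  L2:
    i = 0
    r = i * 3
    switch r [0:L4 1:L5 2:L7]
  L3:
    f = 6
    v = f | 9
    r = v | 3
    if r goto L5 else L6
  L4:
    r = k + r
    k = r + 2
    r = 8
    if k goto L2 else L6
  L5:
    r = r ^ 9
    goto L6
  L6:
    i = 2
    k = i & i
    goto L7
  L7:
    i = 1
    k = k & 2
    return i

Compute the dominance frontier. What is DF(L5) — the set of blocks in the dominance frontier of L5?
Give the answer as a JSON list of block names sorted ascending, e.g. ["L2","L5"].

idom tree: L1←L0 L2←L0 L3←L1 L4←L2 L5←L0 L6←L0 L7←L0
Join-block Dom:
  L2: preds {L0,L4}: {L0} ∩ {L0,L2,L4} = {L0}; idom=L0
  L5: preds {L2,L3}: {L0,L2} ∩ {L0,L1,L3} = {L0}; idom=L0
  L6: preds {L1,L3,L4,L5}: {L0,L1} ∩ {L0,L1,L3} ∩ {L0,L2,L4} ∩ {L0,L5} = {L0}; idom=L0
  L7: preds {L2,L6}: {L0,L2} ∩ {L0,L6} = {L0}; idom=L0

Frontier:
  join L2 pred L0: · stop@L0
  join L2 pred L4: L4→L2 stop@L0
  join L5 pred L2: L2 stop@L0
  join L5 pred L3: L3→L1 stop@L0
  join L6 pred L1: L1 stop@L0
  join L6 pred L3: L3→L1 stop@L0
  join L6 pred L4: L4→L2 stop@L0
  join L6 pred L5: L5 stop@L0
  join L7 pred L2: L2 stop@L0
  join L7 pred L6: L6 stop@L0
  L0: DF=∅
  L1: DF={L5,L6}
  L2: DF={L2,L5,L6,L7}
  L3: DF={L5,L6}
  L4: DF={L2,L6}
  L5: DF={L6}
  L6: DF={L7}
  L7: DF=∅

DF(L5) = ["L6"]

Answer: ["L6"]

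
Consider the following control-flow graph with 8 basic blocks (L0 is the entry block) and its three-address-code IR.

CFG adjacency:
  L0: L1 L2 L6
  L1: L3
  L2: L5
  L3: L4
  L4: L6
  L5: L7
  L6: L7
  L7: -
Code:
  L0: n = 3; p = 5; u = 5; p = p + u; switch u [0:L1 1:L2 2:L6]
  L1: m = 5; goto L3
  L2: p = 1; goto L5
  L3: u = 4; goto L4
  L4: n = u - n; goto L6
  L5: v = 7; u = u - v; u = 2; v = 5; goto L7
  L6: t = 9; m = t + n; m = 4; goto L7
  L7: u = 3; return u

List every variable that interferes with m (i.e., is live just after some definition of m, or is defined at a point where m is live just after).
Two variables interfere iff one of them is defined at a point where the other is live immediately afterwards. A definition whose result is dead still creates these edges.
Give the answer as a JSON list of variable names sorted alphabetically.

Answer: ["n"]

Analysis:
def/use:
  L0 def {n,p,u} use ∅
  L1 def {m} use ∅
  L2 def {p} use ∅
  L3 def {u} use ∅
  L4 def {n} use {n,u}
  L5 def {u,v} use {u}
  L6 def {m,t} use {n}
  L7 def {u} use ∅

Backward fixpoint:
  L0 li=∅ lo={n,u}
  L1 li={n} lo={n}
  L2 li={u} lo={u}
  L3 li={n} lo={n,u}
  L4 li={n,u} lo={n}
  L5 li={u} lo=∅
  L6 li={n} lo=∅
  L7 li=∅ lo=∅

Conflict graph:
  m↔{n}
  n↔{m,p,t,u}
  p↔{n,u}
  t↔{n}
  u↔{n,p,v}
  v↔{u}

N(m) = ["n"]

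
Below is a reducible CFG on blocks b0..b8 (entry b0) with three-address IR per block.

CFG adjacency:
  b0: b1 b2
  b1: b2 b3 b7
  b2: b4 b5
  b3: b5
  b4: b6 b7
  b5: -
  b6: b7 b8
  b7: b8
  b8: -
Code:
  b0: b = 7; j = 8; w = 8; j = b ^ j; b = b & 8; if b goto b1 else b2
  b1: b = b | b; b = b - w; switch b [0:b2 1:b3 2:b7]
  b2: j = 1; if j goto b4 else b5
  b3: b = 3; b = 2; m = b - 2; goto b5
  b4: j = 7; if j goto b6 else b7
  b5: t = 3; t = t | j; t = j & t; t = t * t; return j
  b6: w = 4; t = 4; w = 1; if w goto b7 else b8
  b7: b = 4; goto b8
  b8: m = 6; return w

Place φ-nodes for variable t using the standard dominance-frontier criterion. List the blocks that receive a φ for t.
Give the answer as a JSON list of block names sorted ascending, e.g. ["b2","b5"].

idom tree: b1←b0 b2←b0 b3←b1 b4←b2 b5←b0 b6←b4 b7←b0 b8←b0
Dom∩ at merges:
  b2: preds {b0,b1}: {b0} ∩ {b0,b1} = {b0}; idom=b0
  b5: preds {b2,b3}: {b0,b2} ∩ {b0,b1,b3} = {b0}; idom=b0
  b7: preds {b1,b4,b6}: {b0,b1} ∩ {b0,b2,b4} ∩ {b0,b2,b4,b6} = {b0}; idom=b0
  b8: preds {b6,b7}: {b0,b2,b4,b6} ∩ {b0,b7} = {b0}; idom=b0

DF derivation:
  join b2 pred b0: · stop@b0
  join b2 pred b1: b1 stop@b0
  join b5 pred b2: b2 stop@b0
  join b5 pred b3: b3→b1 stop@b0
  join b7 pred b1: b1 stop@b0
  join b7 pred b4: b4→b2 stop@b0
  join b7 pred b6: b6→b4→b2 stop@b0
  join b8 pred b6: b6→b4→b2 stop@b0
  join b8 pred b7: b7 stop@b0
  b0: DF=∅
  b1: DF={b2,b5,b7}
  b2: DF={b5,b7,b8}
  b3: DF={b5}
  b4: DF={b7,b8}
  b5: DF=∅
  b6: DF={b7,b8}
  b7: DF={b8}
  b8: DF=∅

φ for t: defs {b5,b6}
  DF⁺ = {b7,b8}

Answer: ["b7", "b8"]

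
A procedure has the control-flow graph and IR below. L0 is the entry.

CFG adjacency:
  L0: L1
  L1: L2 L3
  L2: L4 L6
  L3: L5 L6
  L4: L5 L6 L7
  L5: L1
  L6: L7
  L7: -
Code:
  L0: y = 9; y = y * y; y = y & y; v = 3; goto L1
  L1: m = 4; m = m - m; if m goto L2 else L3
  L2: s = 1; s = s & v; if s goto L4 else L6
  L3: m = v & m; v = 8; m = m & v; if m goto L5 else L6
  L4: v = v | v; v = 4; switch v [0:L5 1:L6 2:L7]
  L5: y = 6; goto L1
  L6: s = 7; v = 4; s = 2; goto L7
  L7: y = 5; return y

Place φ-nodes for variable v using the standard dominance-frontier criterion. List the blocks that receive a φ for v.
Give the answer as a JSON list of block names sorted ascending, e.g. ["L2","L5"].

Answer: ["L1", "L5", "L6", "L7"]

Derivation:
idom tree: L1←L0 L2←L1 L3←L1 L4←L2 L5←L1 L6←L1 L7←L1
Dom∩ at merges:
  L1: preds {L0,L5}: {L0} ∩ {L0,L1,L5} = {L0}; idom=L0
  L5: preds {L3,L4}: {L0,L1,L3} ∩ {L0,L1,L2,L4} = {L0,L1}; idom=L1
  L6: preds {L2,L3,L4}: {L0,L1,L2} ∩ {L0,L1,L3} ∩ {L0,L1,L2,L4} = {L0,L1}; idom=L1
  L7: preds {L4,L6}: {L0,L1,L2,L4} ∩ {L0,L1,L6} = {L0,L1}; idom=L1

DF walk-up:
  L1←L0: walk · to L0
  L1←L5: walk L5→L1 to L0
  L5←L3: walk L3 to L1
  L5←L4: walk L4→L2 to L1
  L6←L2: walk L2 to L1
  L6←L3: walk L3 to L1
  L6←L4: walk L4→L2 to L1
  L7←L4: walk L4→L2 to L1
  L7←L6: walk L6 to L1
  L0 → ∅
  L1 → {L1}
  L2 → {L5,L6,L7}
  L3 → {L5,L6}
  L4 → {L5,L6,L7}
  L5 → {L1}
  L6 → {L7}
  L7 → ∅

φ for v: defs {L0,L3,L4,L6}
  DF⁺ = {L1,L5,L6,L7}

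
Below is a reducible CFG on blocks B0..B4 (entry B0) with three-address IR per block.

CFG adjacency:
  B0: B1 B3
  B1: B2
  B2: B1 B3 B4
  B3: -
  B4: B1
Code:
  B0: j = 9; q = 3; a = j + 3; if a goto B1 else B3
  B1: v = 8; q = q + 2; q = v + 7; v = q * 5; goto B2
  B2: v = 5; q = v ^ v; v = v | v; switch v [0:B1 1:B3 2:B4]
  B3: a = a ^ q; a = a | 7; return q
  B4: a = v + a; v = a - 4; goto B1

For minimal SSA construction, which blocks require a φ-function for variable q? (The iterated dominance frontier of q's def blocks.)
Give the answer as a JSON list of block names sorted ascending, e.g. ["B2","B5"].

Answer: ["B1", "B3"]

Working:
idom tree: B1←B0 B2←B1 B3←B0 B4←B2
Dom∩ at merges:
  B1: preds {B0,B2,B4}: {B0} ∩ {B0,B1,B2} ∩ {B0,B1,B2,B4} = {B0}; idom=B0
  B3: preds {B0,B2}: {B0} ∩ {B0,B1,B2} = {B0}; idom=B0

Frontier:
  join B1 pred B0: · stop@B0
  join B1 pred B2: B2→B1 stop@B0
  join B1 pred B4: B4→B2→B1 stop@B0
  join B3 pred B0: · stop@B0
  join B3 pred B2: B2→B1 stop@B0
  B0: DF=∅
  B1: DF={B1,B3}
  B2: DF={B1,B3}
  B3: DF=∅
  B4: DF={B1}

φ for q: defs {B0,B1,B2}
  DF⁺ = {B1,B3}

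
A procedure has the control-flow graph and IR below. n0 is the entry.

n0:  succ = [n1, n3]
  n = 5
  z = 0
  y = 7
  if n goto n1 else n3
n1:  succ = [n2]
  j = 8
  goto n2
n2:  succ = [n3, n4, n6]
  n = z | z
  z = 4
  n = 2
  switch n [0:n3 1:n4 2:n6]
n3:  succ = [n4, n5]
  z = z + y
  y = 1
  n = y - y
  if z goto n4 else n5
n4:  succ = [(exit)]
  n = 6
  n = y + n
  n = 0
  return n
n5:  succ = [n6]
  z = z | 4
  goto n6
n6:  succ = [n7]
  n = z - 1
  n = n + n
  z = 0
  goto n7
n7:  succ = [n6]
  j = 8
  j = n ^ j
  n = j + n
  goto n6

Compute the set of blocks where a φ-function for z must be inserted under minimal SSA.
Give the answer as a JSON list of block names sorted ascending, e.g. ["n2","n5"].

idom tree: n1←n0 n2←n1 n3←n0 n4←n0 n5←n3 n6←n0 n7←n6
Dom at joins:
  n3: preds {n0,n2}: {n0} ∩ {n0,n1,n2} = {n0}; idom=n0
  n4: preds {n2,n3}: {n0,n1,n2} ∩ {n0,n3} = {n0}; idom=n0
  n6: preds {n2,n5,n7}: {n0,n1,n2} ∩ {n0,n3,n5} ∩ {n0,n6,n7} = {n0}; idom=n0

Frontier:
  n3←n0: walk · to n0
  n3←n2: walk n2→n1 to n0
  n4←n2: walk n2→n1 to n0
  n4←n3: walk n3 to n0
  n6←n2: walk n2→n1 to n0
  n6←n5: walk n5→n3 to n0
  n6←n7: walk n7→n6 to n0
  n0 → ∅
  n1 → {n3,n4,n6}
  n2 → {n3,n4,n6}
  n3 → {n4,n6}
  n4 → ∅
  n5 → {n6}
  n6 → {n6}
  n7 → {n6}

φ for z: defs {n0,n2,n3,n5,n6}
  DF⁺ = {n3,n4,n6}

Answer: ["n3", "n4", "n6"]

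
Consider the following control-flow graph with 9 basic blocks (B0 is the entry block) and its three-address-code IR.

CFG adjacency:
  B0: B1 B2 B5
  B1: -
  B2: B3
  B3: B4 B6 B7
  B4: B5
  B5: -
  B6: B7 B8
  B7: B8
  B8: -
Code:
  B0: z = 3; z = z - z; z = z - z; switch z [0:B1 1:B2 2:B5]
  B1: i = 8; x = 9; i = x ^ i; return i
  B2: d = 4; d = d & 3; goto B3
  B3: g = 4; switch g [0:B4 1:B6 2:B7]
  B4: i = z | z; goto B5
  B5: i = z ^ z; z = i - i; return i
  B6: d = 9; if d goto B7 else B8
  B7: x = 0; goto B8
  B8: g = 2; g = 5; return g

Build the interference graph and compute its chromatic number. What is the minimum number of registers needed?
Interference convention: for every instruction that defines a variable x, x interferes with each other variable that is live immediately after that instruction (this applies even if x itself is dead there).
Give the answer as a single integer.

Answer: 2

Analysis:
Block summaries:
  B0 def {z} use ∅
  B1 def {i,x} use ∅
  B2 def {d} use ∅
  B3 def {g} use ∅
  B4 def {i} use {z}
  B5 def {i,z} use {z}
  B6 def {d} use ∅
  B7 def {x} use ∅
  B8 def {g} use ∅

Backward fixpoint:
  B0 li=∅ lo={z}
  B1 li=∅ lo=∅
  B2 li={z} lo={z}
  B3 li={z} lo={z}
  B4 li={z} lo={z}
  B5 li={z} lo=∅
  B6 li=∅ lo=∅
  B7 li=∅ lo=∅
  B8 li=∅ lo=∅

Interference:
  d: {z}
  g: {z}
  i: {x,z}
  x: {i}
  z: {d,g,i}

Registers:
  {d,z} pairwise interfere (2-clique) ⇒ χ ≥ 2
  assign d→r1 g→r1 i→r1 x→r0 z→r0 — no edge inside a register ⇒ χ ≤ 2
  χ = 2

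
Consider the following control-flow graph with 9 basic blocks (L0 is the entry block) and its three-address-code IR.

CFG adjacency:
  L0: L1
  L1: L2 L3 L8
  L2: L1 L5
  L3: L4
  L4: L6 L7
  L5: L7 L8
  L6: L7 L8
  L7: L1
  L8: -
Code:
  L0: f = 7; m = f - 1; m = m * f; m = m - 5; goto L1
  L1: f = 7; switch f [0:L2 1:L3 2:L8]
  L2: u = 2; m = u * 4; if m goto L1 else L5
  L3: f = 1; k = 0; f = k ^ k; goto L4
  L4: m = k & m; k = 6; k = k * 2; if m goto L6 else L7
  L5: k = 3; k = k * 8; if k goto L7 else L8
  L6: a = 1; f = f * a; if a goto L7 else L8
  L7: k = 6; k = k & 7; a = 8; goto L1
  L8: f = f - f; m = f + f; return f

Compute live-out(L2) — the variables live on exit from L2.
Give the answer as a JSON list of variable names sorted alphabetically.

def/use:
  L0: {f,m} / ∅
  L1: {f} / ∅
  L2: {m,u} / ∅
  L3: {f,k} / ∅
  L4: {k,m} / {k,m}
  L5: {k} / ∅
  L6: {a,f} / {f}
  L7: {a,k} / ∅
  L8: {f,m} / {f}

Backward fixpoint:
  L0 li=∅ lo={m}
  L1 li={m} lo={f,m}
  L2 li={f} lo={f,m}
  L3 li={m} lo={f,k,m}
  L4 li={f,k,m} lo={f,m}
  L5 li={f,m} lo={f,m}
  L6 li={f,m} lo={f,m}
  L7 li={m} lo={m}
  L8 li={f} lo=∅

live-out(L2) = ["f", "m"]

Answer: ["f", "m"]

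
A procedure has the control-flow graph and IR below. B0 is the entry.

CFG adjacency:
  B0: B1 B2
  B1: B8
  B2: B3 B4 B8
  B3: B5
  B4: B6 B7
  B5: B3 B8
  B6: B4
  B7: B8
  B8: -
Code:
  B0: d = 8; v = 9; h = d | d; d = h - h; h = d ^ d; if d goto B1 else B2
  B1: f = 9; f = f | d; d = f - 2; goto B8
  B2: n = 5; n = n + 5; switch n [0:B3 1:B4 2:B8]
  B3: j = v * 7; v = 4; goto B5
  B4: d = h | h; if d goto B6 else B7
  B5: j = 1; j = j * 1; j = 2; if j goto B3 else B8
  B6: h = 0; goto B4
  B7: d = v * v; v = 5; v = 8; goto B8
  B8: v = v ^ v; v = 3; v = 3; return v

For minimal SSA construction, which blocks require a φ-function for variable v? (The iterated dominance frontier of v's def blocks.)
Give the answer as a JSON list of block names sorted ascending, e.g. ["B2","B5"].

Answer: ["B3", "B8"]

Derivation:
idom tree: B1←B0 B2←B0 B3←B2 B4←B2 B5←B3 B6←B4 B7←B4 B8←B0
Dom at joins:
  B3: preds {B2,B5}: {B0,B2} ∩ {B0,B2,B3,B5} = {B0,B2}; idom=B2
  B4: preds {B2,B6}: {B0,B2} ∩ {B0,B2,B4,B6} = {B0,B2}; idom=B2
  B8: preds {B1,B2,B5,B7}: {B0,B1} ∩ {B0,B2} ∩ {B0,B2,B3,B5} ∩ {B0,B2,B4,B7} = {B0}; idom=B0

DF walk-up:
  B3←B2: walk · to B2
  B3←B5: walk B5→B3 to B2
  B4←B2: walk · to B2
  B4←B6: walk B6→B4 to B2
  B8←B1: walk B1 to B0
  B8←B2: walk B2 to B0
  B8←B5: walk B5→B3→B2 to B0
  B8←B7: walk B7→B4→B2 to B0
  B0 → ∅
  B1 → {B8}
  B2 → {B8}
  B3 → {B3,B8}
  B4 → {B4,B8}
  B5 → {B3,B8}
  B6 → {B4}
  B7 → {B8}
  B8 → ∅

φ for v: defs {B0,B3,B7,B8}
  DF⁺ = {B3,B8}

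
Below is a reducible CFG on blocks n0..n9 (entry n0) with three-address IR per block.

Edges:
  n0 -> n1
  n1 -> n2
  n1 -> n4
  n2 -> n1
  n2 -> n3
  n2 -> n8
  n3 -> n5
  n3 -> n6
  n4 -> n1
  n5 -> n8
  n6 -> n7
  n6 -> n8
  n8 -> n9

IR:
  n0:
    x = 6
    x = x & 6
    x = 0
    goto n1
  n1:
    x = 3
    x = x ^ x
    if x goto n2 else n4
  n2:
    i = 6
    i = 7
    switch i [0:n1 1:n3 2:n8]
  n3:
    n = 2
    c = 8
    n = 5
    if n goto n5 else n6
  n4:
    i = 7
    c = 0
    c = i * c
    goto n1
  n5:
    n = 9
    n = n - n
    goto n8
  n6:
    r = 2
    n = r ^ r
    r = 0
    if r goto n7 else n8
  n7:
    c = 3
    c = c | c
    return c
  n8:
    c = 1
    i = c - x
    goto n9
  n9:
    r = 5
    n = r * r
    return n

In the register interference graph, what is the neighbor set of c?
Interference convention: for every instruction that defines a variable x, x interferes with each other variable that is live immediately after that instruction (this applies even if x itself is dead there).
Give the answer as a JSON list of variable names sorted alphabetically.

def/use:
  n0: {x} / ∅
  n1: {x} / ∅
  n2: {i} / ∅
  n3: {c,n} / ∅
  n4: {c,i} / ∅
  n5: {n} / ∅
  n6: {n,r} / ∅
  n7: {c} / ∅
  n8: {c,i} / {x}
  n9: {n,r} / ∅

Backward fixpoint:
  n0: in=∅ out=∅
  n1: in=∅ out={x}
  n2: in={x} out={x}
  n3: in={x} out={x}
  n4: in=∅ out=∅
  n5: in={x} out={x}
  n6: in={x} out={x}
  n7: in=∅ out=∅
  n8: in={x} out=∅
  n9: in=∅ out=∅

Interfere edges:
  c: {i,x}
  i: {c,x}
  n: {x}
  r: {x}
  x: {c,i,n,r}

N(c) = ["i", "x"]

Answer: ["i", "x"]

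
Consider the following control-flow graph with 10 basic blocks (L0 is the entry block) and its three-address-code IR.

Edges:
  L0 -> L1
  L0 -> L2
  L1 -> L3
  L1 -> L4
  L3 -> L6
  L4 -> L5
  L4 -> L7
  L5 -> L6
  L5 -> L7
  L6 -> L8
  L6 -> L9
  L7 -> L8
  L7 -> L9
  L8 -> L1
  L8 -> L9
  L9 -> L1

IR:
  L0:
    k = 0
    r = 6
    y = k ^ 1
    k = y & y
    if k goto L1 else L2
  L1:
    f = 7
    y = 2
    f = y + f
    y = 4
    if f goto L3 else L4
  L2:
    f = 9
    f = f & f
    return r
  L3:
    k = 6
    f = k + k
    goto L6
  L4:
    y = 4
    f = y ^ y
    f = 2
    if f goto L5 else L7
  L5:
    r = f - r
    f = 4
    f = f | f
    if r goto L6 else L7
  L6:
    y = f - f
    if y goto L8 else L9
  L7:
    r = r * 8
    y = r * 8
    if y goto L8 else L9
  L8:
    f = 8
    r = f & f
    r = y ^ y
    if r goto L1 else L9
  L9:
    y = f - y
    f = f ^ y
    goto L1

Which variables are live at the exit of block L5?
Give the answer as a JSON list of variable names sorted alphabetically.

Block summaries:
  L0: {k,r,y} / ∅
  L1: {f,y} / ∅
  L2: {f} / {r}
  L3: {f,k} / ∅
  L4: {f,y} / ∅
  L5: {f,r} / {f,r}
  L6: {y} / {f}
  L7: {r,y} / {r}
  L8: {f,r} / {y}
  L9: {f,y} / {f,y}

Liveness:
  L0: in=∅ out={r}
  L1: in={r} out={r}
  L2: in={r} out=∅
  L3: in={r} out={f,r}
  L4: in={r} out={f,r}
  L5: in={f,r} out={f,r}
  L6: in={f,r} out={f,r,y}
  L7: in={f,r} out={f,r,y}
  L8: in={y} out={f,r,y}
  L9: in={f,r,y} out={r}

live-out(L5) = ["f", "r"]

Answer: ["f", "r"]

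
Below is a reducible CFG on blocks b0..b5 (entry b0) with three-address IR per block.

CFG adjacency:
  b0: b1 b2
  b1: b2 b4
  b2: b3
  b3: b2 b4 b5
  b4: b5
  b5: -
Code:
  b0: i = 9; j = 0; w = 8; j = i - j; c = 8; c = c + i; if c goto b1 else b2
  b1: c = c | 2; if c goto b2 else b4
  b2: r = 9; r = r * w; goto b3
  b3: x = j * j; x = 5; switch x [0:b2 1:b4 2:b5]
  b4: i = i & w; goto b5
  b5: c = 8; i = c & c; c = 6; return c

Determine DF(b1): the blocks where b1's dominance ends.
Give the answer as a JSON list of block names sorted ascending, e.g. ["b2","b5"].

idom tree: b1←b0 b2←b0 b3←b2 b4←b0 b5←b0
Dom at joins:
  b2: preds {b0,b1,b3}: {b0} ∩ {b0,b1} ∩ {b0,b2,b3} = {b0}; idom=b0
  b4: preds {b1,b3}: {b0,b1} ∩ {b0,b2,b3} = {b0}; idom=b0
  b5: preds {b3,b4}: {b0,b2,b3} ∩ {b0,b4} = {b0}; idom=b0

Frontier:
  join b2 pred b0: · stop@b0
  join b2 pred b1: b1 stop@b0
  join b2 pred b3: b3→b2 stop@b0
  join b4 pred b1: b1 stop@b0
  join b4 pred b3: b3→b2 stop@b0
  join b5 pred b3: b3→b2 stop@b0
  join b5 pred b4: b4 stop@b0
  DF(b0)=∅
  DF(b1)={b2,b4}
  DF(b2)={b2,b4,b5}
  DF(b3)={b2,b4,b5}
  DF(b4)={b5}
  DF(b5)=∅

DF(b1) = ["b2", "b4"]

Answer: ["b2", "b4"]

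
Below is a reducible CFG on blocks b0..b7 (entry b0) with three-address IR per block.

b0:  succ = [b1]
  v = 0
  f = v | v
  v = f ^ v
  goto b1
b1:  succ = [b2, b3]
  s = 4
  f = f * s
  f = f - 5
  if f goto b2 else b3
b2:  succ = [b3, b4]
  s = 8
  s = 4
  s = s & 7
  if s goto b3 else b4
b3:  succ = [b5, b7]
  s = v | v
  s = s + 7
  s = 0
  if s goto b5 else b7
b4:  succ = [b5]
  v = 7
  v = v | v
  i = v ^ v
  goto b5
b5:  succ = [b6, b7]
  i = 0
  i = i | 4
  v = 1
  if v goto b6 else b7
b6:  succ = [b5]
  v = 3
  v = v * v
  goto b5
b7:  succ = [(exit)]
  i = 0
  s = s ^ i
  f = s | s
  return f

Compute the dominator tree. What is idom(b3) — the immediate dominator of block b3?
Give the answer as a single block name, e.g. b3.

Answer: b1

Working:
idom tree: b1←b0 b2←b1 b3←b1 b4←b2 b5←b1 b6←b5 b7←b1
Dom∩ at merges:
  b3: preds {b1,b2}: {b0,b1} ∩ {b0,b1,b2} = {b0,b1}; idom=b1
  b5: preds {b3,b4,b6}: {b0,b1,b3} ∩ {b0,b1,b2,b4} ∩ {b0,b1,b5,b6} = {b0,b1}; idom=b1
  b7: preds {b3,b5}: {b0,b1,b3} ∩ {b0,b1,b5} = {b0,b1}; idom=b1

idom(b3) = b1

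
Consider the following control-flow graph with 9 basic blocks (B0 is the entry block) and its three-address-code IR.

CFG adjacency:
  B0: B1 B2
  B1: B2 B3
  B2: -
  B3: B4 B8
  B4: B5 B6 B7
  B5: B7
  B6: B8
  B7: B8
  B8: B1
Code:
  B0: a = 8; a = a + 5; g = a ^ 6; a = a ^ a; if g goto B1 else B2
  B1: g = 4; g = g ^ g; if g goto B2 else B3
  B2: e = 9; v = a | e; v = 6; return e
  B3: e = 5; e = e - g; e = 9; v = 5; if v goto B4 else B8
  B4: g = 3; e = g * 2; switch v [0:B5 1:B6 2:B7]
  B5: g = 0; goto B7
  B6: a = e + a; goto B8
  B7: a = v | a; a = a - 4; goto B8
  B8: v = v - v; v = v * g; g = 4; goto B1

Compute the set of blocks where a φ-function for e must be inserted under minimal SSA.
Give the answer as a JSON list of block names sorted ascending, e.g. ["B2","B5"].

Answer: ["B1", "B2", "B8"]

Analysis:
idom tree: B1←B0 B2←B0 B3←B1 B4←B3 B5←B4 B6←B4 B7←B4 B8←B3
Dom at joins:
  B1: preds {B0,B8}: {B0} ∩ {B0,B1,B3,B8} = {B0}; idom=B0
  B2: preds {B0,B1}: {B0} ∩ {B0,B1} = {B0}; idom=B0
  B7: preds {B4,B5}: {B0,B1,B3,B4} ∩ {B0,B1,B3,B4,B5} = {B0,B1,B3,B4}; idom=B4
  B8: preds {B3,B6,B7}: {B0,B1,B3} ∩ {B0,B1,B3,B4,B6} ∩ {B0,B1,B3,B4,B7} = {B0,B1,B3}; idom=B3

Frontier:
  join B1 pred B0: · stop@B0
  join B1 pred B8: B8→B3→B1 stop@B0
  join B2 pred B0: · stop@B0
  join B2 pred B1: B1 stop@B0
  join B7 pred B4: · stop@B4
  join B7 pred B5: B5 stop@B4
  join B8 pred B3: · stop@B3
  join B8 pred B6: B6→B4 stop@B3
  join B8 pred B7: B7→B4 stop@B3
  B0 → ∅
  B1 → {B1,B2}
  B2 → ∅
  B3 → {B1}
  B4 → {B8}
  B5 → {B7}
  B6 → {B8}
  B7 → {B8}
  B8 → {B1}

φ for e: defs {B2,B3,B4}
  DF⁺ = {B1,B2,B8}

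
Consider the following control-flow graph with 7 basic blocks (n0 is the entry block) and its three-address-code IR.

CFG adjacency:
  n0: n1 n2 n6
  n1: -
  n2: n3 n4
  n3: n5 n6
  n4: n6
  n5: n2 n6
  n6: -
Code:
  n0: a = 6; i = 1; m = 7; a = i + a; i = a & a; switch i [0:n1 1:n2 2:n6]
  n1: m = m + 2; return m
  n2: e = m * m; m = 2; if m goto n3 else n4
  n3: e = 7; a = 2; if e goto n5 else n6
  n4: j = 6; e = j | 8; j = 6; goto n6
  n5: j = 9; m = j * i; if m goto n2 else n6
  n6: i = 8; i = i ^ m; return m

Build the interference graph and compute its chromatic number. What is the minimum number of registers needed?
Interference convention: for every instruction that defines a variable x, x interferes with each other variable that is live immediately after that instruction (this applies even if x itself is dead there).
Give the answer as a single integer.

Answer: 4

Working:
Block summaries:
  n0: def={a,i,m} ue=∅
  n1: def={m} ue={m}
  n2: def={e,m} ue={m}
  n3: def={a,e} ue=∅
  n4: def={e,j} ue=∅
  n5: def={j,m} ue={i}
  n6: def={i} ue={m}

Live sets:
  live n0: ∅→{i,m}
  live n1: {m}→∅
  live n2: {i,m}→{i,m}
  live n3: {i,m}→{i,m}
  live n4: {m}→{m}
  live n5: {i}→{i,m}
  live n6: {m}→∅

Interference:
  a↔{e,i,m}
  e↔{a,i,m}
  i↔{a,e,j,m}
  j↔{i,m}
  m↔{a,e,i,j}

Registers:
  lower bound: {a,e,i,m} mutually conflict ⇒ χ ≥ 4
  4-colouring: R0={i}  R1={m}  R2={a,j}  R3={e}
  χ = 4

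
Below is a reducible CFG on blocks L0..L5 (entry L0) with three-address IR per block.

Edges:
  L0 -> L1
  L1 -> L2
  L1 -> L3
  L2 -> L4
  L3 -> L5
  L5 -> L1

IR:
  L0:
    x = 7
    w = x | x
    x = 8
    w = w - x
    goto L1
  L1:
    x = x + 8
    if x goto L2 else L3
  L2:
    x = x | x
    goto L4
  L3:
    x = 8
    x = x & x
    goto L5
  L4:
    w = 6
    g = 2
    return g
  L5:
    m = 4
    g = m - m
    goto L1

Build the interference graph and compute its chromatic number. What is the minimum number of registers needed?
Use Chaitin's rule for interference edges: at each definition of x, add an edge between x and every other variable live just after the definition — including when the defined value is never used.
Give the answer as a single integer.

def/use:
  L0: {w,x} / ∅
  L1: {x} / {x}
  L2: {x} / {x}
  L3: {x} / ∅
  L4: {g,w} / ∅
  L5: {g,m} / ∅

Liveness:
  L0 li=∅ lo={x}
  L1 li={x} lo={x}
  L2 li={x} lo=∅
  L3 li=∅ lo={x}
  L4 li=∅ lo=∅
  L5 li={x} lo={x}

Conflict graph:
  g: {x}
  m: {x}
  w: {x}
  x: {g,m,w}

Colouring:
  {g,x} pairwise interfere (2-clique) ⇒ χ ≥ 2
  2-colouring: R0={x}  R1={g,m,w}
  χ = 2

Answer: 2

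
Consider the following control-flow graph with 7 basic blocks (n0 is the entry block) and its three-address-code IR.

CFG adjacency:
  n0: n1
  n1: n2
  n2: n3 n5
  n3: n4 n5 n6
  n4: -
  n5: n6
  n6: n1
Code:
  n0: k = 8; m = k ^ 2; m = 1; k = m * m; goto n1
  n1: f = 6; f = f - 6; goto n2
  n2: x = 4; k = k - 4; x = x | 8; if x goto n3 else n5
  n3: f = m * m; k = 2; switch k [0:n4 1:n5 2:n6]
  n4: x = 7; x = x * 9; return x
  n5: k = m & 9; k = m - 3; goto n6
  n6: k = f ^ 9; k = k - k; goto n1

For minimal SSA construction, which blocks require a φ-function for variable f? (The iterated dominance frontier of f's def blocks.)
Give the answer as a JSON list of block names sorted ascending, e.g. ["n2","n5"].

idom tree: n1←n0 n2←n1 n3←n2 n4←n3 n5←n2 n6←n2
Dom at joins:
  n1: preds {n0,n6}: {n0} ∩ {n0,n1,n2,n6} = {n0}; idom=n0
  n5: preds {n2,n3}: {n0,n1,n2} ∩ {n0,n1,n2,n3} = {n0,n1,n2}; idom=n2
  n6: preds {n3,n5}: {n0,n1,n2,n3} ∩ {n0,n1,n2,n5} = {n0,n1,n2}; idom=n2

DF derivation:
  join n1 pred n0: · stop@n0
  join n1 pred n6: n6→n2→n1 stop@n0
  join n5 pred n2: · stop@n2
  join n5 pred n3: n3 stop@n2
  join n6 pred n3: n3 stop@n2
  join n6 pred n5: n5 stop@n2
  n0 → ∅
  n1 → {n1}
  n2 → {n1}
  n3 → {n5,n6}
  n4 → ∅
  n5 → {n6}
  n6 → {n1}

φ for f: defs {n1,n3}
  DF⁺ = {n1,n5,n6}

Answer: ["n1", "n5", "n6"]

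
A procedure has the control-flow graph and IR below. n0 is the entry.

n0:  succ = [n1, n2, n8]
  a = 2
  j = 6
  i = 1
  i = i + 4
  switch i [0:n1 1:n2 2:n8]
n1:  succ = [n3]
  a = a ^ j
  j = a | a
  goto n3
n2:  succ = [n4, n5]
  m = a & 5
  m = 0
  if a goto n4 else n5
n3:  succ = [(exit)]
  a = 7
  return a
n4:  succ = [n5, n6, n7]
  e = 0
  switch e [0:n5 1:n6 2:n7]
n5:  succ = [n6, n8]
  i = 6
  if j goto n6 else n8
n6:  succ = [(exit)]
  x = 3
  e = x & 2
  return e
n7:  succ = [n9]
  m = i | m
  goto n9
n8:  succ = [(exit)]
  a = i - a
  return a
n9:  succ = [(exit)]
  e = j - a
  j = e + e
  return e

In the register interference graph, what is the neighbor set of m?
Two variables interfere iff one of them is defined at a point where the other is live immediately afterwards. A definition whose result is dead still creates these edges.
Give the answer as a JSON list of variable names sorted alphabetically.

Answer: ["a", "e", "i", "j"]

Derivation:
Block summaries:
  n0: def={a,i,j} ue=∅
  n1: def={a,j} ue={a,j}
  n2: def={m} ue={a}
  n3: def={a} ue=∅
  n4: def={e} ue=∅
  n5: def={i} ue={j}
  n6: def={e,x} ue=∅
  n7: def={m} ue={i,m}
  n8: def={a} ue={a,i}
  n9: def={e,j} ue={a,j}

Live sets:
  n0 li=∅ lo={a,i,j}
  n1 li={a,j} lo=∅
  n2 li={a,i,j} lo={a,i,j,m}
  n3 li=∅ lo=∅
  n4 li={a,i,j,m} lo={a,i,j,m}
  n5 li={a,j} lo={a,i}
  n6 li=∅ lo=∅
  n7 li={a,i,j,m} lo={a,j}
  n8 li={a,i} lo=∅
  n9 li={a,j} lo=∅

Interference:
  a — {e,i,j,m}
  e — {a,i,j,m}
  i — {a,e,j,m}
  j — {a,e,i,m}
  m — {a,e,i,j}
  x — ∅

N(m) = ["a", "e", "i", "j"]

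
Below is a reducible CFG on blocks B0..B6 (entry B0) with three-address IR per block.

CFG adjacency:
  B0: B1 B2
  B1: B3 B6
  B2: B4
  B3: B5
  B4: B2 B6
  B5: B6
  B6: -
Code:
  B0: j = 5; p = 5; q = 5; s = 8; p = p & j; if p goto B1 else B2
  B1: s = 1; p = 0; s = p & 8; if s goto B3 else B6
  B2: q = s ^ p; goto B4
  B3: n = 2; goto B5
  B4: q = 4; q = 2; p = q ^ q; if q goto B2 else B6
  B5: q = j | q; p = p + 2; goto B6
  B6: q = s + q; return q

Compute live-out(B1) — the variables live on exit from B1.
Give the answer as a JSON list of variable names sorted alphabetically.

Per-block:
  B0: {j,p,q,s} / ∅
  B1: {p,s} / ∅
  B2: {q} / {p,s}
  B3: {n} / ∅
  B4: {p,q} / ∅
  B5: {p,q} / {j,p,q}
  B6: {q} / {q,s}

Backward fixpoint:
  B0: in=∅ out={j,p,q,s}
  B1: in={j,q} out={j,p,q,s}
  B2: in={p,s} out={s}
  B3: in={j,p,q,s} out={j,p,q,s}
  B4: in={s} out={p,q,s}
  B5: in={j,p,q,s} out={q,s}
  B6: in={q,s} out=∅

live-out(B1) = ["j", "p", "q", "s"]

Answer: ["j", "p", "q", "s"]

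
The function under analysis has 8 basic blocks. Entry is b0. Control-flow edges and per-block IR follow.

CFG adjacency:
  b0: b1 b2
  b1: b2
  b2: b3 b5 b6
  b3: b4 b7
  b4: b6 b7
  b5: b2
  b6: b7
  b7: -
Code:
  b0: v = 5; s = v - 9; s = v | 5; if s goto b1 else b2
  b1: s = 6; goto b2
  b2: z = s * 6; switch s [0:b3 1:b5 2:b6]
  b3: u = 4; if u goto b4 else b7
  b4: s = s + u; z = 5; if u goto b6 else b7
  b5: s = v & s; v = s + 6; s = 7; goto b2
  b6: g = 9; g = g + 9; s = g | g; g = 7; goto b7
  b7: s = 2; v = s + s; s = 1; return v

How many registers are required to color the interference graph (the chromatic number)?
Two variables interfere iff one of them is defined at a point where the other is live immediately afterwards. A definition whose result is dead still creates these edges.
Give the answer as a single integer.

Block summaries:
  b0 def {s,v} use ∅
  b1 def {s} use ∅
  b2 def {z} use {s}
  b3 def {u} use ∅
  b4 def {s,z} use {s,u}
  b5 def {s,v} use {s,v}
  b6 def {g,s} use ∅
  b7 def {s,v} use ∅

Live sets:
  b0: in=∅ out={s,v}
  b1: in={v} out={s,v}
  b2: in={s,v} out={s,v}
  b3: in={s} out={s,u}
  b4: in={s,u} out=∅
  b5: in={s,v} out={s,v}
  b6: in=∅ out=∅
  b7: in=∅ out=∅

Interference:
  g↔∅
  s↔{u,v,z}
  u↔{s,z}
  v↔{s,z}
  z↔{s,u,v}

Colouring:
  {s,u,z} pairwise interfere (3-clique) ⇒ χ ≥ 3
  assign g→c0 s→c0 u→c2 v→c2 z→c1 — no edge inside a register ⇒ χ ≤ 3
  χ = 3

Answer: 3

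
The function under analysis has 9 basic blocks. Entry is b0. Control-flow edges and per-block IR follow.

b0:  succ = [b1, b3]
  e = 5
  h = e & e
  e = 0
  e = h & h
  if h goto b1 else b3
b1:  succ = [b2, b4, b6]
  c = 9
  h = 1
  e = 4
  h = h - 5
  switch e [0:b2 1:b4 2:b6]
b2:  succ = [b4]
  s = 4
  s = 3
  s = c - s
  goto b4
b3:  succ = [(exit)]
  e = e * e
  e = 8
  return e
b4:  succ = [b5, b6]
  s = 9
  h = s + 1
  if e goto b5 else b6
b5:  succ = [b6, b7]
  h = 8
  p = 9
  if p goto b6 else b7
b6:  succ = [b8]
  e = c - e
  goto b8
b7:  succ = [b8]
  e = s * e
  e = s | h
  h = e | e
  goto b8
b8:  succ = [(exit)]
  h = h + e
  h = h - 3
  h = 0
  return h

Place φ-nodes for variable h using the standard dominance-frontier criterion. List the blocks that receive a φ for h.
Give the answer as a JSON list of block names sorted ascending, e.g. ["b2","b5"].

Answer: ["b6", "b8"]

Derivation:
idom tree: b1←b0 b2←b1 b3←b0 b4←b1 b5←b4 b6←b1 b7←b5 b8←b1
Dom∩ at merges:
  b4: preds {b1,b2}: {b0,b1} ∩ {b0,b1,b2} = {b0,b1}; idom=b1
  b6: preds {b1,b4,b5}: {b0,b1} ∩ {b0,b1,b4} ∩ {b0,b1,b4,b5} = {b0,b1}; idom=b1
  b8: preds {b6,b7}: {b0,b1,b6} ∩ {b0,b1,b4,b5,b7} = {b0,b1}; idom=b1

Frontier:
  b4←b1: walk · to b1
  b4←b2: walk b2 to b1
  b6←b1: walk · to b1
  b6←b4: walk b4 to b1
  b6←b5: walk b5→b4 to b1
  b8←b6: walk b6 to b1
  b8←b7: walk b7→b5→b4 to b1
  DF(b0)=∅
  DF(b1)=∅
  DF(b2)={b4}
  DF(b3)=∅
  DF(b4)={b6,b8}
  DF(b5)={b6,b8}
  DF(b6)={b8}
  DF(b7)={b8}
  DF(b8)=∅

φ for h: defs {b0,b1,b4,b5,b7,b8}
  DF⁺ = {b6,b8}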